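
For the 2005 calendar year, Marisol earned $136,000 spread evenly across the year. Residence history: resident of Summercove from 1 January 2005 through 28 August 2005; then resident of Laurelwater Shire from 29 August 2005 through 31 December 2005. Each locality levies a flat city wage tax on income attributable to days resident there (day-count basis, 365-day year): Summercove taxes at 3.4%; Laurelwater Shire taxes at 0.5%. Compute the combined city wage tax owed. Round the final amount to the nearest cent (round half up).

$3,273.32

Summercove, 1 January – 28 August 2005: 240 days → $136,000 × 3.4% × 240/365 = $3,040.4384
Laurelwater Shire, 29 August – 31 December 2005: 125 days → $136,000 × 0.5% × 125/365 = $232.8767
Total = $3,273.3151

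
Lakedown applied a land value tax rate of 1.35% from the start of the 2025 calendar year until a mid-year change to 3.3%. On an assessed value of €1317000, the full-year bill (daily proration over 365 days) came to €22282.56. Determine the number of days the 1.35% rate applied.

301 days

Let d = days at the first rate; then 365 − d days at the second rate.
€1317000 × [1.35%·d + 3.3%·(365−d)] / 365 = €22282.56
Solving gives d = 301, so the new rate took effect on 29 October 2025.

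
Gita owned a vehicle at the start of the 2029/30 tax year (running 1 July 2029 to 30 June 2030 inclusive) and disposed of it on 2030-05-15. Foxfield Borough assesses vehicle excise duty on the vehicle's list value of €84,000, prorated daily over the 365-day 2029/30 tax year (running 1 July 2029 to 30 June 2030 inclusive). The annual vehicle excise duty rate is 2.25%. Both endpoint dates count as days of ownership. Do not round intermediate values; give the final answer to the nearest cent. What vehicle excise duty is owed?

€1,651.81

Days held (2029-07-01 to 2030-05-15): 319 out of 365
Tax = €84,000 × 2.25% × 319/365 = €1,651.8082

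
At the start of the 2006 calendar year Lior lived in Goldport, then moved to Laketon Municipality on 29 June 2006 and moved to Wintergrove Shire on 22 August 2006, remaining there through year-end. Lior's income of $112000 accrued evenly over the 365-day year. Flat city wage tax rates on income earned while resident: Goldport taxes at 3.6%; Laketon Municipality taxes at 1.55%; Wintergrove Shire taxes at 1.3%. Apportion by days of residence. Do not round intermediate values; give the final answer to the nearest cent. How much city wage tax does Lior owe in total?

Goldport, 1 January – 28 June 2006: 179 days → $112000 × 3.6% × 179/365 = $1977.3370
Laketon Municipality, 29 June – 21 August 2006: 54 days → $112000 × 1.55% × 54/365 = $256.8329
Wintergrove Shire, 22 August – 31 December 2006: 132 days → $112000 × 1.3% × 132/365 = $526.5534
Total = $2760.7233

$2760.72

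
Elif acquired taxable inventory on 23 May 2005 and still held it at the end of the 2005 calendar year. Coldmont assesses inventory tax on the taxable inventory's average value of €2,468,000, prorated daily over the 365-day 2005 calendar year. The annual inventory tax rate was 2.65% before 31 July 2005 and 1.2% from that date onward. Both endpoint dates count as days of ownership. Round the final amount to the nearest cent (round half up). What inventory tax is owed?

23 May – 30 July 2005: 69 days at 2.65% → €2,468,000 × 2.65% × 69/365 = €12,363.6658
31 July – 31 December 2005: 154 days at 1.2% → €2,468,000 × 1.2% × 154/365 = €12,495.5178
Total = €24,859.1836

€24,859.18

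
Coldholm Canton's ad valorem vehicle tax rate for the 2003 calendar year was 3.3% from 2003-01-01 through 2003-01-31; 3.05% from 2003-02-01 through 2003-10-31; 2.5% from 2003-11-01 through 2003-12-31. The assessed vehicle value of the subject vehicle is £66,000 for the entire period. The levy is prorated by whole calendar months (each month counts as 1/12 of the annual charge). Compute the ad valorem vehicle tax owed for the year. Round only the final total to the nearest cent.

2003-01-01 to 2003-01-31: 1 month at 3.3% → £66,000 × 3.3% × 1/12 = £181.5000
2003-02-01 to 2003-10-31: 9 months at 3.05% → £66,000 × 3.05% × 9/12 = £1,509.7500
2003-11-01 to 2003-12-31: 2 months at 2.5% → £66,000 × 2.5% × 2/12 = £275.0000
Total = £1,966.2500

£1,966.25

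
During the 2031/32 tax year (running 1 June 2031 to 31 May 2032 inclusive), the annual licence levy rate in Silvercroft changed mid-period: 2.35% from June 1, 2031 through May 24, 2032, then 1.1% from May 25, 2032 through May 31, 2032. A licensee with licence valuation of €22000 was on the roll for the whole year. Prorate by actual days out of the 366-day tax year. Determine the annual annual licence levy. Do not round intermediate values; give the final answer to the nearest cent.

June 1, 2031 – May 24, 2032: 359 days at 2.35% → €22000 × 2.35% × 359/366 = €507.1120
May 25 – May 31, 2032: 7 days at 1.1% → €22000 × 1.1% × 7/366 = €4.6284
Total = €511.7404

€511.74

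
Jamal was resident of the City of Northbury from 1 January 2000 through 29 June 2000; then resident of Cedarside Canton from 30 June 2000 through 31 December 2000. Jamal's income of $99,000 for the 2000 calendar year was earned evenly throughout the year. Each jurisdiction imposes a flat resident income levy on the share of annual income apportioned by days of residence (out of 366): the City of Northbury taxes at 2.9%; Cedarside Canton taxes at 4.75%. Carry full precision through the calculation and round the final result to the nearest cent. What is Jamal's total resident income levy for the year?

The City of Northbury, 1 January – 29 June 2000: 181 days → $99,000 × 2.9% × 181/366 = $1,419.8115
Cedarside Canton, 30 June – 31 December 2000: 185 days → $99,000 × 4.75% × 185/366 = $2,376.9467
Total = $3,796.7582

$3,796.76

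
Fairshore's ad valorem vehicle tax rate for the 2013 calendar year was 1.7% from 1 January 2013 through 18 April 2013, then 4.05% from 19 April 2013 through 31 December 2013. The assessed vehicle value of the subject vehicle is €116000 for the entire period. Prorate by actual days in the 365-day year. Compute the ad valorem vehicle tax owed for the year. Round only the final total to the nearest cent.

€3891.40

1 January – 18 April 2013: 108 days at 1.7% → €116000 × 1.7% × 108/365 = €583.4959
19 April – 31 December 2013: 257 days at 4.05% → €116000 × 4.05% × 257/365 = €3307.9068
Total = €3891.4027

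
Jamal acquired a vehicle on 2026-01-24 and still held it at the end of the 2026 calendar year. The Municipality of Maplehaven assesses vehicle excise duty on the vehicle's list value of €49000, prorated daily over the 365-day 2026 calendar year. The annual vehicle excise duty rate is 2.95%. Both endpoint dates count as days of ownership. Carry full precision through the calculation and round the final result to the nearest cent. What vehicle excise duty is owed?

Days held (2026-01-24 to 2026-12-31): 342 out of 365
Tax = €49000 × 2.95% × 342/365 = €1354.4137

€1354.41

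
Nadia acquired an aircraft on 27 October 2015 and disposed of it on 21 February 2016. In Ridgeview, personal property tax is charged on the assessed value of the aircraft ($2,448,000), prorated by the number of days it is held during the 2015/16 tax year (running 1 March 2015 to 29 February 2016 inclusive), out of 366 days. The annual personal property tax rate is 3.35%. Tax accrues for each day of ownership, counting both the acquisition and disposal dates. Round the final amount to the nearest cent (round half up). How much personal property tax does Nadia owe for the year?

$26,439.74

Days held (27 October 2015 – 21 February 2016): 118 out of 366
Tax = $2,448,000 × 3.35% × 118/366 = $26,439.7377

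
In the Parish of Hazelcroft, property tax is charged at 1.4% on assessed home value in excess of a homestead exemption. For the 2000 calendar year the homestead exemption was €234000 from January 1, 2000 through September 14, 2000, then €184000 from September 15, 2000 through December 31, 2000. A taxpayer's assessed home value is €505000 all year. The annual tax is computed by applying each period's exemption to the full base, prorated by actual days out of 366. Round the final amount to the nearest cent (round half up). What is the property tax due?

€4000.56

January 1 – September 14, 2000: 258 days, exemption €234000 → (€505000 − €234000) × 1.4% × 258/366 = €2674.4590
September 15 – December 31, 2000: 108 days, exemption €184000 → (€505000 − €184000) × 1.4% × 108/366 = €1326.0984
Total = €4000.5574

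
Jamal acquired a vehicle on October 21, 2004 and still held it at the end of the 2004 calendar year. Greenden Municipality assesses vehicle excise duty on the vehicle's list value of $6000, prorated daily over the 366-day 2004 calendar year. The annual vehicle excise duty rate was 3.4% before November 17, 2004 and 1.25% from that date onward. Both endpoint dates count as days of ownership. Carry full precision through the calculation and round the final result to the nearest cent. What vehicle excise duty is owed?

$24.27

October 21 – November 16, 2004: 27 days at 3.4% → $6000 × 3.4% × 27/366 = $15.0492
November 17 – December 31, 2004: 45 days at 1.25% → $6000 × 1.25% × 45/366 = $9.2213
Total = $24.2705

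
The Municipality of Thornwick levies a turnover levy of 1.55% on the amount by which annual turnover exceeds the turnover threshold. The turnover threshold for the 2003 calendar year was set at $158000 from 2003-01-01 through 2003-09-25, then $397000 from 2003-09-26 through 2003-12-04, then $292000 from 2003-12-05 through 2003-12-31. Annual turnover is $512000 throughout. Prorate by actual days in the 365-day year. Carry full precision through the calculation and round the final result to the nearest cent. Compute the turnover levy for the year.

2003-01-01 to 2003-09-25: 268 days, exemption $158000 → ($512000 − $158000) × 1.55% × 268/365 = $4028.8110
2003-09-26 to 2003-12-04: 70 days, exemption $397000 → ($512000 − $397000) × 1.55% × 70/365 = $341.8493
2003-12-05 to 2003-12-31: 27 days, exemption $292000 → ($512000 − $292000) × 1.55% × 27/365 = $252.2466
Total = $4622.9068

$4622.91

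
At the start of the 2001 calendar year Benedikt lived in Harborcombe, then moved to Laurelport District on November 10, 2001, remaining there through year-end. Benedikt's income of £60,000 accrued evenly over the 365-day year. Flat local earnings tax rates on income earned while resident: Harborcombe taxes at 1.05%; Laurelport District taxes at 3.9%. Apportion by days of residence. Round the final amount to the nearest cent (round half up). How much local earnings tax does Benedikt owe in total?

£873.62

Harborcombe, January 1 – November 9, 2001: 313 days → £60,000 × 1.05% × 313/365 = £540.2466
Laurelport District, November 10 – December 31, 2001: 52 days → £60,000 × 3.9% × 52/365 = £333.3699
Total = £873.6164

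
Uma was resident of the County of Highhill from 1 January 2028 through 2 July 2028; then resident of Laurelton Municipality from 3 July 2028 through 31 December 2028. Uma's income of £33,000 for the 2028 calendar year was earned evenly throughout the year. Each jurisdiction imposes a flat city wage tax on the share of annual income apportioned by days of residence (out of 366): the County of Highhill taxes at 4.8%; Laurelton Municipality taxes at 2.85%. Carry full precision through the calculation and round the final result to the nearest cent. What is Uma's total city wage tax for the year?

£1,264.01

The County of Highhill, 1 January – 2 July 2028: 184 days → £33,000 × 4.8% × 184/366 = £796.3279
Laurelton Municipality, 3 July – 31 December 2028: 182 days → £33,000 × 2.85% × 182/366 = £467.6803
Total = £1,264.0082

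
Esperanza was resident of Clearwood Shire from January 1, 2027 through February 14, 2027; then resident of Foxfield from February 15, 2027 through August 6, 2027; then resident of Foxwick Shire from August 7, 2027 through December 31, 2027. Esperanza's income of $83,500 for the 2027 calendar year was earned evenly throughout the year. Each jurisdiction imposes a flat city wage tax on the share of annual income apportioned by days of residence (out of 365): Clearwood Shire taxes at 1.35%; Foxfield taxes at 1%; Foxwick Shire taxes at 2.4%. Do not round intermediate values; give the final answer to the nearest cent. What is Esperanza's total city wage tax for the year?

$1,341.83

Clearwood Shire, January 1 – February 14, 2027: 45 days → $83,500 × 1.35% × 45/365 = $138.9760
Foxfield, February 15 – August 6, 2027: 173 days → $83,500 × 1% × 173/365 = $395.7671
Foxwick Shire, August 7 – December 31, 2027: 147 days → $83,500 × 2.4% × 147/365 = $807.0904
Total = $1,341.8336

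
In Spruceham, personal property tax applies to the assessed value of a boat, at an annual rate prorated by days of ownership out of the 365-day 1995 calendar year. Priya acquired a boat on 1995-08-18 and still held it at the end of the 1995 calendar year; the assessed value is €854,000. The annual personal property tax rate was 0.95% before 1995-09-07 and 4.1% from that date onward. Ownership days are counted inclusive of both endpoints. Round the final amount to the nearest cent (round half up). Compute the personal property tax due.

€11,572.28

1995-08-18 to 1995-09-06: 20 days at 0.95% → €854,000 × 0.95% × 20/365 = €444.5479
1995-09-07 to 1995-12-31: 116 days at 4.1% → €854,000 × 4.1% × 116/365 = €11,127.7370
Total = €11,572.2849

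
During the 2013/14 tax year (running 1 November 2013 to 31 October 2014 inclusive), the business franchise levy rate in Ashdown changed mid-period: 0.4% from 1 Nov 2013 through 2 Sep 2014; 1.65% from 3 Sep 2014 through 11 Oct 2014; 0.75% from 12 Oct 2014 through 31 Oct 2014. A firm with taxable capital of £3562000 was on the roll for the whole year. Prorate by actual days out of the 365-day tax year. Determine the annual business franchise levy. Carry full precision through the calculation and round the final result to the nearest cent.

1 Nov 2013 – 2 Sep 2014: 306 days at 0.4% → £3562000 × 0.4% × 306/365 = £11944.8986
3 Sep – 11 Oct 2014: 39 days at 1.65% → £3562000 × 1.65% × 39/365 = £6279.8548
12 Oct – 31 Oct 2014: 20 days at 0.75% → £3562000 × 0.75% × 20/365 = £1463.8356
Total = £19688.5890

£19688.59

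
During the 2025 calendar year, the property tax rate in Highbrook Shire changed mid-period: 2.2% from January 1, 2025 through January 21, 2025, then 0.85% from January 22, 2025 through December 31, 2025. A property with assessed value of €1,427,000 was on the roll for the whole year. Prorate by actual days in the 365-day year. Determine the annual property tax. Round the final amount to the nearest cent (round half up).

€13,237.87

January 1 – January 21, 2025: 21 days at 2.2% → €1,427,000 × 2.2% × 21/365 = €1,806.2301
January 22 – December 31, 2025: 344 days at 0.85% → €1,427,000 × 0.85% × 344/365 = €11,431.6384
Total = €13,237.8685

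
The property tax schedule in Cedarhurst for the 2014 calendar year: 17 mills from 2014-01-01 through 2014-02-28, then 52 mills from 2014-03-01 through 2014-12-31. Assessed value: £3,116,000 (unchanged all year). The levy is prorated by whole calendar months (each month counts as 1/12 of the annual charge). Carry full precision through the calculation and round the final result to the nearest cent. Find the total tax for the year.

2014-01-01 to 2014-02-28: 2 months at 17 mills → £3,116,000 × 1.7% × 2/12 = £8,828.6667
2014-03-01 to 2014-12-31: 10 months at 52 mills → £3,116,000 × 5.2% × 10/12 = £135,026.6667
Total = £143,855.3333

£143,855.33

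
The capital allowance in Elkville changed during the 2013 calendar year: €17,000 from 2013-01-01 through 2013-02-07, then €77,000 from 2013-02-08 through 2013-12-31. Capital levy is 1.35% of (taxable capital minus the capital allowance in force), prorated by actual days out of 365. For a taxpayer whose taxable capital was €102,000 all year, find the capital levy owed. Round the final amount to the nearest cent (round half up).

2013-01-01 to 2013-02-07: 38 days, exemption €17,000 → (€102,000 − €17,000) × 1.35% × 38/365 = €119.4658
2013-02-08 to 2013-12-31: 327 days, exemption €77,000 → (€102,000 − €77,000) × 1.35% × 327/365 = €302.3630
Total = €421.8288

€421.83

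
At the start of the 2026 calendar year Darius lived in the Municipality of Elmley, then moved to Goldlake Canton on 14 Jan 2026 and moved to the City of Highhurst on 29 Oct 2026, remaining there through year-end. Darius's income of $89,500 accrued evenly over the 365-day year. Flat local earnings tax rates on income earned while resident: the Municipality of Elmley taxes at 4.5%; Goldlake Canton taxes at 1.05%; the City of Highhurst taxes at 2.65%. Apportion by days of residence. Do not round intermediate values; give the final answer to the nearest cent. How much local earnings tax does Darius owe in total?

The Municipality of Elmley, 1 Jan – 13 Jan 2026: 13 days → $89,500 × 4.5% × 13/365 = $143.4452
Goldlake Canton, 14 Jan – 28 Oct 2026: 288 days → $89,500 × 1.05% × 288/365 = $741.5014
The City of Highhurst, 29 Oct – 31 Dec 2026: 64 days → $89,500 × 2.65% × 64/365 = $415.8685
Total = $1,300.8151

$1,300.82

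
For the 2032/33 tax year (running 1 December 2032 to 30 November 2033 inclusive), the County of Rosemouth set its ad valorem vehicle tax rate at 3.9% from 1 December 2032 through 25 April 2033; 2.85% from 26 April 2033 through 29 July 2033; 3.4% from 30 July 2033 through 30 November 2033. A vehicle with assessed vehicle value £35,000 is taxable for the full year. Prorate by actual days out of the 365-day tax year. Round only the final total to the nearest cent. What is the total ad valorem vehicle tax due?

£1,209.90

1 December 2032 – 25 April 2033: 146 days at 3.9% → £35,000 × 3.9% × 146/365 = £546.0000
26 April – 29 July 2033: 95 days at 2.85% → £35,000 × 2.85% × 95/365 = £259.6233
30 July – 30 November 2033: 124 days at 3.4% → £35,000 × 3.4% × 124/365 = £404.2740
Total = £1,209.8973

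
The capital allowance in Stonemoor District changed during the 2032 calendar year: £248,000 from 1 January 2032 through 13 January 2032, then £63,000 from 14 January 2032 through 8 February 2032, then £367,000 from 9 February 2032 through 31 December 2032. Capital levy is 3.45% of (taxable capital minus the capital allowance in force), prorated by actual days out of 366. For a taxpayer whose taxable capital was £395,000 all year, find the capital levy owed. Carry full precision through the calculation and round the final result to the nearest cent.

£1,856.87

1 January – 13 January 2032: 13 days, exemption £248,000 → (£395,000 − £248,000) × 3.45% × 13/366 = £180.1352
14 January – 8 February 2032: 26 days, exemption £63,000 → (£395,000 − £63,000) × 3.45% × 26/366 = £813.6721
9 February – 31 December 2032: 327 days, exemption £367,000 → (£395,000 − £367,000) × 3.45% × 327/366 = £863.0656
Total = £1,856.8730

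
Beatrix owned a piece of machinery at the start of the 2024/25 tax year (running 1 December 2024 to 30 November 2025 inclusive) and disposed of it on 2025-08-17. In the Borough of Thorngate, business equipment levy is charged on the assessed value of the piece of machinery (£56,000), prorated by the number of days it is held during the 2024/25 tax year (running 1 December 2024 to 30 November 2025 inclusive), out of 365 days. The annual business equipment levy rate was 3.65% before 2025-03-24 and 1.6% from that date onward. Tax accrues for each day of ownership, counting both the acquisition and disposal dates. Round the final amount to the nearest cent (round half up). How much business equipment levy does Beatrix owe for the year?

£993.65

2024-12-01 to 2025-03-23: 113 days at 3.65% → £56,000 × 3.65% × 113/365 = £632.8000
2025-03-24 to 2025-08-17: 147 days at 1.6% → £56,000 × 1.6% × 147/365 = £360.8548
Total = £993.6548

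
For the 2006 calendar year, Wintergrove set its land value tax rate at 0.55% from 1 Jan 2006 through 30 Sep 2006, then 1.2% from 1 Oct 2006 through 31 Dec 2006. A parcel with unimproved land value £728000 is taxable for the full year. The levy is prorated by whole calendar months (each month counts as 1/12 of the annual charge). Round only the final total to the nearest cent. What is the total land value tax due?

£5187.00

1 Jan – 30 Sep 2006: 9 months at 0.55% → £728000 × 0.55% × 9/12 = £3003.0000
1 Oct – 31 Dec 2006: 3 months at 1.2% → £728000 × 1.2% × 3/12 = £2184.0000
Total = £5187.0000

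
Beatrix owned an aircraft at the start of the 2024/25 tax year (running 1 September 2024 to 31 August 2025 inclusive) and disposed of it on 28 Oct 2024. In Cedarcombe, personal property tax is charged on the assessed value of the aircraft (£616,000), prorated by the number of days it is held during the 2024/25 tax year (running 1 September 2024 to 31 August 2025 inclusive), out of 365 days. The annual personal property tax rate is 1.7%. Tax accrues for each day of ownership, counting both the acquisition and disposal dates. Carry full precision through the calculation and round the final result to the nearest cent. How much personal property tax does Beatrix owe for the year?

Days held (1 Sep – 28 Oct 2024): 58 out of 365
Tax = £616,000 × 1.7% × 58/365 = £1,664.0438

£1,664.04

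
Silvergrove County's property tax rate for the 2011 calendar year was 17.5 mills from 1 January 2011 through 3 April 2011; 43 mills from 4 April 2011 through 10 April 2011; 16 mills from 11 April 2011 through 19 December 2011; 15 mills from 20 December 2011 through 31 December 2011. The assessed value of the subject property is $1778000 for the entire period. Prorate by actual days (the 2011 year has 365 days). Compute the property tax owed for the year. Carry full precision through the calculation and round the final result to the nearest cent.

1 January – 3 April 2011: 93 days at 17.5 mills → $1778000 × 1.75% × 93/365 = $7927.9315
4 April – 10 April 2011: 7 days at 43 mills → $1778000 × 4.3% × 7/365 = $1466.2411
11 April – 19 December 2011: 253 days at 16 mills → $1778000 × 1.6% × 253/365 = $19718.7507
20 December – 31 December 2011: 12 days at 15 mills → $1778000 × 1.5% × 12/365 = $876.8219
Total = $29989.7452

$29989.75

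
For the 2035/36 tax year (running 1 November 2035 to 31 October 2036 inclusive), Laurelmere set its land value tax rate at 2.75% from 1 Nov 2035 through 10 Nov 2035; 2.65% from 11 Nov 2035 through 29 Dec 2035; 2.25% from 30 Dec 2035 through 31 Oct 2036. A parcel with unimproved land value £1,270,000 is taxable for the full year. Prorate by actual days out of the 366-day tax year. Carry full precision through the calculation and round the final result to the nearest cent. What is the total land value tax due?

1 Nov – 10 Nov 2035: 10 days at 2.75% → £1,270,000 × 2.75% × 10/366 = £954.2350
11 Nov – 29 Dec 2035: 49 days at 2.65% → £1,270,000 × 2.65% × 49/366 = £4,505.7240
30 Dec 2035 – 31 Oct 2036: 307 days at 2.25% → £1,270,000 × 2.25% × 307/366 = £23,968.6475
Total = £29,428.6066

£29,428.61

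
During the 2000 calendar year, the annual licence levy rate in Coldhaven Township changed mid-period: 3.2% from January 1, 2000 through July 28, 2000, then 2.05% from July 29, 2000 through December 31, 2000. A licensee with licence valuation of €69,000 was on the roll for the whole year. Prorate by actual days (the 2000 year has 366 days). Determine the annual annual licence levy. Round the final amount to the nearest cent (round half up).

€1,869.79

January 1 – July 28, 2000: 210 days at 3.2% → €69,000 × 3.2% × 210/366 = €1,266.8852
July 29 – December 31, 2000: 156 days at 2.05% → €69,000 × 2.05% × 156/366 = €602.9016
Total = €1,869.7869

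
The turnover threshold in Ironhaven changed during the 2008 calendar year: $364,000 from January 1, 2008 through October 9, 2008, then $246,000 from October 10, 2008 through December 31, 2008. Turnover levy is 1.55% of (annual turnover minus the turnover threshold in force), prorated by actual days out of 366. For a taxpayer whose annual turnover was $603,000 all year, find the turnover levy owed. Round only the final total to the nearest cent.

$4,119.27

January 1 – October 9, 2008: 283 days, exemption $364,000 → ($603,000 − $364,000) × 1.55% × 283/366 = $2,864.4085
October 10 – December 31, 2008: 83 days, exemption $246,000 → ($603,000 − $246,000) × 1.55% × 83/366 = $1,254.8648
Total = $4,119.2732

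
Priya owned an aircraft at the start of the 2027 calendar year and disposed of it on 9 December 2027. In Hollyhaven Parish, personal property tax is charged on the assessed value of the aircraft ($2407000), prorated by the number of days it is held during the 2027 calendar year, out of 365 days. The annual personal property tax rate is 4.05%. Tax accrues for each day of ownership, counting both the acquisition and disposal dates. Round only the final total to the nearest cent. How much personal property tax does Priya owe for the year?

$91607.78

Days held (1 January – 9 December 2027): 343 out of 365
Tax = $2407000 × 4.05% × 343/365 = $91607.7822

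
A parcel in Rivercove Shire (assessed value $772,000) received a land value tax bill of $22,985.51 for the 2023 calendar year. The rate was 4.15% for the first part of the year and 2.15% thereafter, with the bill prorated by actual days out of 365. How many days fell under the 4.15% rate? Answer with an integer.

151 days

Let d = days at the first rate; then 365 − d days at the second rate.
$772,000 × [4.15%·d + 2.15%·(365−d)] / 365 = $22,985.51
Solving gives d = 151, so the new rate took effect on June 1, 2023.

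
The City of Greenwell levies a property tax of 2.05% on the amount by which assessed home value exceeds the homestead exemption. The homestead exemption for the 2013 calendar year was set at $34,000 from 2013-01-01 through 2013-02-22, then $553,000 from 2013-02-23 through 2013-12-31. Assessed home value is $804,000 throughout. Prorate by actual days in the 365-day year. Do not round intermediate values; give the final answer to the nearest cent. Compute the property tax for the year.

2013-01-01 to 2013-02-22: 53 days, exemption $34,000 → ($804,000 − $34,000) × 2.05% × 53/365 = $2,292.0685
2013-02-23 to 2013-12-31: 312 days, exemption $553,000 → ($804,000 − $553,000) × 2.05% × 312/365 = $4,398.3452
Total = $6,690.4137

$6,690.41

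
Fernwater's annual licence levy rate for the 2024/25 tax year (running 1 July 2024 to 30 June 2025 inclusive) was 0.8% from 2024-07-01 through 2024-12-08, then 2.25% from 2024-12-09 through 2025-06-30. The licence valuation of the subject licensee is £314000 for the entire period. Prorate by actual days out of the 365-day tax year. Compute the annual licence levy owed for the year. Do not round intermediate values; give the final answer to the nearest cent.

2024-07-01 to 2024-12-08: 161 days at 0.8% → £314000 × 0.8% × 161/365 = £1108.0329
2024-12-09 to 2025-06-30: 204 days at 2.25% → £314000 × 2.25% × 204/365 = £3948.6575
Total = £5056.6904

£5056.69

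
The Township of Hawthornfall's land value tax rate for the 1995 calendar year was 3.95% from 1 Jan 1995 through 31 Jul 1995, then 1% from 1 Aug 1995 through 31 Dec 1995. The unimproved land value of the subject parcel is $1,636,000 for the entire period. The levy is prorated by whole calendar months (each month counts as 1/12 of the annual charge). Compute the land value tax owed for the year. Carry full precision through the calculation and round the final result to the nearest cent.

1 Jan – 31 Jul 1995: 7 months at 3.95% → $1,636,000 × 3.95% × 7/12 = $37,696.1667
1 Aug – 31 Dec 1995: 5 months at 1% → $1,636,000 × 1% × 5/12 = $6,816.6667
Total = $44,512.8333

$44,512.83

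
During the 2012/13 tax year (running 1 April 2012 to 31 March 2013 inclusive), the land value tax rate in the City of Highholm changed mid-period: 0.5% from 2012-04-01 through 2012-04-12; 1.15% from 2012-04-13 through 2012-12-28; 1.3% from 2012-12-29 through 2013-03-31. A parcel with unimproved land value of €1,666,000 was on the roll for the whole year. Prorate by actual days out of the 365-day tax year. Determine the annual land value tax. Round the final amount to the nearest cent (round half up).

€19,439.71

2012-04-01 to 2012-04-12: 12 days at 0.5% → €1,666,000 × 0.5% × 12/365 = €273.8630
2012-04-13 to 2012-12-28: 260 days at 1.15% → €1,666,000 × 1.15% × 260/365 = €13,647.5068
2012-12-29 to 2013-03-31: 93 days at 1.3% → €1,666,000 × 1.3% × 93/365 = €5,518.3397
Total = €19,439.7096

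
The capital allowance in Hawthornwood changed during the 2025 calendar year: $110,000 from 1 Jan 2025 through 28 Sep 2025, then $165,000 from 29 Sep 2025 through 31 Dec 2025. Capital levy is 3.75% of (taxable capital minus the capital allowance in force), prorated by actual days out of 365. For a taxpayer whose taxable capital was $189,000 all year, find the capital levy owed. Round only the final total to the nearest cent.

1 Jan – 28 Sep 2025: 271 days, exemption $110,000 → ($189,000 − $110,000) × 3.75% × 271/365 = $2,199.5548
29 Sep – 31 Dec 2025: 94 days, exemption $165,000 → ($189,000 − $165,000) × 3.75% × 94/365 = $231.7808
Total = $2,431.3356

$2,431.34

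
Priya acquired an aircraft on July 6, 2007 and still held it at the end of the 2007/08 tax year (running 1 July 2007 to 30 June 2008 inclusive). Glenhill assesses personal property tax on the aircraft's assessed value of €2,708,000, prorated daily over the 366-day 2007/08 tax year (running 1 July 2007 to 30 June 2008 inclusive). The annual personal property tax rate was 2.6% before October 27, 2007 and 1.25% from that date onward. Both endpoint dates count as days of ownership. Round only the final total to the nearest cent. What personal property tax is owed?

July 6 – October 26, 2007: 113 days at 2.6% → €2,708,000 × 2.6% × 113/366 = €21,737.9891
October 27, 2007 – June 30, 2008: 248 days at 1.25% → €2,708,000 × 1.25% × 248/366 = €22,936.6120
Total = €44,674.6011

€44,674.60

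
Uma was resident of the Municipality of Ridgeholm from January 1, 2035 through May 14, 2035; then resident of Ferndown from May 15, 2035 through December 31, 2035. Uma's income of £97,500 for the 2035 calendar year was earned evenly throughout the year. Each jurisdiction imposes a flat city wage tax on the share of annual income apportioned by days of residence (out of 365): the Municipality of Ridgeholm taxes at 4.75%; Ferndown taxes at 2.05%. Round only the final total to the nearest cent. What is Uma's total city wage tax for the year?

The Municipality of Ridgeholm, January 1 – May 14, 2035: 134 days → £97,500 × 4.75% × 134/365 = £1,700.2397
Ferndown, May 15 – December 31, 2035: 231 days → £97,500 × 2.05% × 231/365 = £1,264.9623
Total = £2,965.2021

£2,965.20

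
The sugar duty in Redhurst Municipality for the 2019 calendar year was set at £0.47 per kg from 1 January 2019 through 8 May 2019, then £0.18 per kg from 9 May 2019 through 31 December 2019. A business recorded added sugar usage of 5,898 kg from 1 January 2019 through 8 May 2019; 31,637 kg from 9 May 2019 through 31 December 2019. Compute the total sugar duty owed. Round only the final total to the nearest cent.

£8,466.72

1 January – 8 May 2019: 5,898 kg at £0.47/kg → £2,772.06
9 May – 31 December 2019: 31,637 kg at £0.18/kg → £5,694.66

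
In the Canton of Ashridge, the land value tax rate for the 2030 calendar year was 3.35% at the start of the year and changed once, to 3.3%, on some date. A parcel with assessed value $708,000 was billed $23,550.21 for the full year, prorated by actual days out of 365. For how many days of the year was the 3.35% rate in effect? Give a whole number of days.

Let d = days at the first rate; then 365 − d days at the second rate.
$708,000 × [3.35%·d + 3.3%·(365−d)] / 365 = $23,550.21
Solving gives d = 192, so the new rate took effect on July 12, 2030.

192 days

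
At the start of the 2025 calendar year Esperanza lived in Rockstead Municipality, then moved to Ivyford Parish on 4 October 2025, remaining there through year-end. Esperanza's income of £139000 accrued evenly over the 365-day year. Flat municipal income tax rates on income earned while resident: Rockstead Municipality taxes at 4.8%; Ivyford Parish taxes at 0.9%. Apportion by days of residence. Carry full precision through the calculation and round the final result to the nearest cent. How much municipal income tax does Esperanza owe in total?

£5350.17

Rockstead Municipality, 1 January – 3 October 2025: 276 days → £139000 × 4.8% × 276/365 = £5045.1288
Ivyford Parish, 4 October – 31 December 2025: 89 days → £139000 × 0.9% × 89/365 = £305.0384
Total = £5350.1671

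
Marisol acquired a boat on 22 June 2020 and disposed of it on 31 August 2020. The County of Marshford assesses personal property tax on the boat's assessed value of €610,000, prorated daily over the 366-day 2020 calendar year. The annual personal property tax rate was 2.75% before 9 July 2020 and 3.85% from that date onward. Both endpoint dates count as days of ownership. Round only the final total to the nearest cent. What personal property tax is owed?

22 June – 8 July 2020: 17 days at 2.75% → €610,000 × 2.75% × 17/366 = €779.1667
9 July – 31 August 2020: 54 days at 3.85% → €610,000 × 3.85% × 54/366 = €3,465.0000
Total = €4,244.1667

€4,244.17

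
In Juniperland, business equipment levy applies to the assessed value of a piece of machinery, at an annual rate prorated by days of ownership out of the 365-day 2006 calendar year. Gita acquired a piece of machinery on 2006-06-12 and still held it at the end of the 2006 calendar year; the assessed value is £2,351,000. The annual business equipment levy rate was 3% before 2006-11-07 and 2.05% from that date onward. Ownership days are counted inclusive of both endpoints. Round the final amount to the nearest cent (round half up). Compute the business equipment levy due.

2006-06-12 to 2006-11-06: 148 days at 3% → £2,351,000 × 3% × 148/365 = £28,598.4658
2006-11-07 to 2006-12-31: 55 days at 2.05% → £2,351,000 × 2.05% × 55/365 = £7,262.3356
Total = £35,860.8014

£35,860.80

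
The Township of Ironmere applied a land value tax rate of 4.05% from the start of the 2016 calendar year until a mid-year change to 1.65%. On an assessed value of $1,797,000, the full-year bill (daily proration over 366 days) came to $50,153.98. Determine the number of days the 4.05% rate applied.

174 days

Let d = days at the first rate; then 366 − d days at the second rate.
$1,797,000 × [4.05%·d + 1.65%·(366−d)] / 366 = $50,153.98
Solving gives d = 174, so the new rate took effect on 23 Jun 2016.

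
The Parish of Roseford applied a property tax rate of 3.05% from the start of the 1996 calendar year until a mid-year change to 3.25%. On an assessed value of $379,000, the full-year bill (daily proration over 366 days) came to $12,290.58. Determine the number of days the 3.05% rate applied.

13 days

Let d = days at the first rate; then 366 − d days at the second rate.
$379,000 × [3.05%·d + 3.25%·(366−d)] / 366 = $12,290.58
Solving gives d = 13, so the new rate took effect on 14 Jan 1996.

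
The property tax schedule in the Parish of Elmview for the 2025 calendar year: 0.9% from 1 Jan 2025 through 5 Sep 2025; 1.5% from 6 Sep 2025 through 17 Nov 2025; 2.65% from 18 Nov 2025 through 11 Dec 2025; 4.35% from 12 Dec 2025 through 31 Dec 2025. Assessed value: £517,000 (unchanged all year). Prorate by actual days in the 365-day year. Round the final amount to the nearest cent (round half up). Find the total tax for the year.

1 Jan – 5 Sep 2025: 248 days at 0.9% → £517,000 × 0.9% × 248/365 = £3,161.4904
6 Sep – 17 Nov 2025: 73 days at 1.5% → £517,000 × 1.5% × 73/365 = £1,551.0000
18 Nov – 11 Dec 2025: 24 days at 2.65% → £517,000 × 2.65% × 24/365 = £900.8548
12 Dec – 31 Dec 2025: 20 days at 4.35% → £517,000 × 4.35% × 20/365 = £1,232.3014
Total = £6,845.6466

£6,845.65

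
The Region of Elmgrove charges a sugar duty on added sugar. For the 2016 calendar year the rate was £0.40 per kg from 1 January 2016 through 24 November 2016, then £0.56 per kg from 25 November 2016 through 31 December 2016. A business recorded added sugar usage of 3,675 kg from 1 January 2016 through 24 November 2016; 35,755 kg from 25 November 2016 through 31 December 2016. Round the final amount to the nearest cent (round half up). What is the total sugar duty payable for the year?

1 January – 24 November 2016: 3,675 kg at £0.40/kg → £1,470.00
25 November – 31 December 2016: 35,755 kg at £0.56/kg → £20,022.80

£21,492.80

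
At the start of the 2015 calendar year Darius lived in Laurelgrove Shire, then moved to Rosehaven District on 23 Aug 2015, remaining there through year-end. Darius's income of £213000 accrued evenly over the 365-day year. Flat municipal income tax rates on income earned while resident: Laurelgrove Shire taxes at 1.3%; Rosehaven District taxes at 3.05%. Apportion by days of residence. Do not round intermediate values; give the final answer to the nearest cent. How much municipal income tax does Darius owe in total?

£4106.82

Laurelgrove Shire, 1 Jan – 22 Aug 2015: 234 days → £213000 × 1.3% × 234/365 = £1775.1945
Rosehaven District, 23 Aug – 31 Dec 2015: 131 days → £213000 × 3.05% × 131/365 = £2331.6205
Total = £4106.8151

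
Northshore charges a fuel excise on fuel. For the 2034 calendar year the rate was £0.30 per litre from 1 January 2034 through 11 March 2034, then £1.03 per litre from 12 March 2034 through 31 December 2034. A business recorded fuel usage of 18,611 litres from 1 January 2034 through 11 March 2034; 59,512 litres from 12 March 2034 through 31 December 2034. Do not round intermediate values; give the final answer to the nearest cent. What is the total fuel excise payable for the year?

£66,880.66

1 January – 11 March 2034: 18,611 litres at £0.30/litre → £5,583.30
12 March – 31 December 2034: 59,512 litres at £1.03/litre → £61,297.36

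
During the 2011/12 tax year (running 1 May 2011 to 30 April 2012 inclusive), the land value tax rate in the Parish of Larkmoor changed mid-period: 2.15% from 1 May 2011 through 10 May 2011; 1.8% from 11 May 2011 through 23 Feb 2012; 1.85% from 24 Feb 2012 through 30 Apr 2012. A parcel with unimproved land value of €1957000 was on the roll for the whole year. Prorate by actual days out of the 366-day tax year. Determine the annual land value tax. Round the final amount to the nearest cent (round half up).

1 May – 10 May 2011: 10 days at 2.15% → €1957000 × 2.15% × 10/366 = €1149.6038
11 May 2011 – 23 Feb 2012: 289 days at 1.8% → €1957000 × 1.8% × 289/366 = €27815.0656
24 Feb – 30 Apr 2012: 67 days at 1.85% → €1957000 × 1.85% × 67/366 = €6627.5997
Total = €35592.2691

€35592.27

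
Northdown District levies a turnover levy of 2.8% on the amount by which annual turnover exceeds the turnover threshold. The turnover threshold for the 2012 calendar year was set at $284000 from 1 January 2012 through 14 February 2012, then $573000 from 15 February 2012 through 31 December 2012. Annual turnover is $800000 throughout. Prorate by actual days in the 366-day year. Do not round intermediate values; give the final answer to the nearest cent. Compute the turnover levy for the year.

1 January – 14 February 2012: 45 days, exemption $284000 → ($800000 − $284000) × 2.8% × 45/366 = $1776.3934
15 February – 31 December 2012: 321 days, exemption $573000 → ($800000 − $573000) × 2.8% × 321/366 = $5574.5246
Total = $7350.9180

$7350.92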